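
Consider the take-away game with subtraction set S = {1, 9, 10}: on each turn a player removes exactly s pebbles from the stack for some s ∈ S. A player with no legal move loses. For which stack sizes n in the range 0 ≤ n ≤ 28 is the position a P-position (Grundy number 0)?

n :  0  1  2  3  4  5  6  7  8  9 10 11 12 13 14 15 16 17 18 19 20 21 22 23 24 25 26 27 28
G :  0  1  0  1  0  1  0  1  0  1  2  3  2  3  2  3  2  3  2  0  1  0  1  0  1  0  1  0  1
P-positions are exactly the n with G(n) = 0.

0, 2, 4, 6, 8, 19, 21, 23, 25, 27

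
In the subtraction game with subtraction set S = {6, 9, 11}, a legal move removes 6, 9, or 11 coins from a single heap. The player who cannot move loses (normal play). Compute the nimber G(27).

1

n :  0  1  2  3  4  5  6  7  8  9 10 11 12 13 14 15 16 17 18 19 20 21 22 23 24 25 26 27
G :  0  0  0  0  0  0  1  1  1  1  1  1  2  2  2  2  2  0  0  0  0  0  0  1  1  1  1  1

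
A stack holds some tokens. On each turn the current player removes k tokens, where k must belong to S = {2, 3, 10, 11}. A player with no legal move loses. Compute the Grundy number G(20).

n :  0  1  2  3  4  5  6  7  8  9 10 11 12 13 14 15 16 17 18 19 20
G :  0  0  1  1  2  0  0  1  1  2  2  3  3  0  0  1  1  2  0  0  1

1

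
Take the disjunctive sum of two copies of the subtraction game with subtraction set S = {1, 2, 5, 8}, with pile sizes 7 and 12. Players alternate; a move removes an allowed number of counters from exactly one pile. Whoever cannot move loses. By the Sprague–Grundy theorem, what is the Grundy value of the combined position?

All piles use S = {1, 2, 5, 8}:
n :  0  1  2  3  4  5  6  7  8  9 10 11 12
G :  0  1  2  0  1  2  0  1  2  0  1  2  0
Pile A: G(7) = 1.
Pile B: G(12) = 0.
Combined Grundy value = 1 ⊕ 0 = 1.

1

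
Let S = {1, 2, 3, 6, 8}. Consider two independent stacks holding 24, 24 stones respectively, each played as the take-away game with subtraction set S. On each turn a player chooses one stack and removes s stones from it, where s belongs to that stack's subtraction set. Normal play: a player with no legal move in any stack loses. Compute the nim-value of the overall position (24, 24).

All stacks use S = {1, 2, 3, 6, 8}:
G(0) = 0
G(1) = mex{0} = 1
G(2) = mex{1,0} = 2
G(3) = mex{2,1,0} = 3
G(4) = mex{3,2,1} = 0
G(5) = mex{0,3,2} = 1
G(6) = mex{1,0,3,0} = 2
G(7) = mex{2,1,0,1} = 3
G(8) = mex{3,2,1,2,0} = 4
G(9) = mex{4,3,2,3,1} = 0
G(10) = mex{0,4,3,0,2} = 1
G(11) = mex{1,0,4,1,3} = 2
G(12) = mex{2,1,0,2,0} = 3
G(13) = mex{3,2,1,3,1} = 0
G(14) = mex{0,3,2,4,2} = 1
G(15) = mex{1,0,3,0,3} = 2
G(16) = mex{2,1,0,1,4} = 3
G(17) = mex{3,2,1,2,0} = 4
G(18) = mex{4,3,2,3,1} = 0
G(19) = mex{0,4,3,0,2} = 1
G(20) = mex{1,0,4,1,3} = 2
G(21) = mex{2,1,0,2,0} = 3
G(22) = mex{3,2,1,3,1} = 0
G(23) = mex{0,3,2,4,2} = 1
G(24) = mex{1,0,3,0,3} = 2
Stack A: G(24) = 2.
Stack B: G(24) = 2.
Combined Grundy value = 2 ⊕ 2 = 0.

0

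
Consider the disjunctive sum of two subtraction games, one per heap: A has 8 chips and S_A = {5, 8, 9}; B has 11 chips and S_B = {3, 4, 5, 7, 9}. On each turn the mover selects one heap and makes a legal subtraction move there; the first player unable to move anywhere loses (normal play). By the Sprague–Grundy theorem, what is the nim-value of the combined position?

2

Heap A, S = {5, 8, 9}:
G(0) = 0
G(1) = mex{} = 0
G(2) = mex{} = 0
G(3) = mex{} = 0
G(4) = mex{} = 0
G(5) = mex{0} = 1
G(6) = mex{0} = 1
G(7) = mex{0} = 1
G(8) = mex{0,0} = 1
G_A(8) = 1.
Heap B, S = {3, 4, 5, 7, 9}:
G(0) = 0
G(1) = mex{} = 0
G(2) = mex{} = 0
G(3) = mex{0} = 1
G(4) = mex{0,0} = 1
G(5) = mex{0,0,0} = 1
G(6) = mex{1,0,0} = 2
G(7) = mex{1,1,0,0} = 2
G(8) = mex{1,1,1,0} = 2
G(9) = mex{2,1,1,0,0} = 3
G(10) = mex{2,2,1,1,0} = 3
G(11) = mex{2,2,2,1,0} = 3
G_B(11) = 3.
Combined Grundy value = 1 ⊕ 3 = 2.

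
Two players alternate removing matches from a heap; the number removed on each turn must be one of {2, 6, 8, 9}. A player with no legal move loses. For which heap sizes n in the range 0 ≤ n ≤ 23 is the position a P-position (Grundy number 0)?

G(0) = 0
G(1) = mex{} = 0
G(2) = mex{0} = 1
G(3) = mex{0} = 1
G(4) = mex{1} = 0
G(5) = mex{1} = 0
G(6) = mex{0,0} = 1
G(7) = mex{0,0} = 1
G(8) = mex{1,1,0} = 2
G(9) = mex{1,1,0,0} = 2
G(10) = mex{2,0,1,0} = 3
G(11) = mex{2,0,1,1} = 3
G(12) = mex{3,1,0,1} = 2
G(13) = mex{3,1,0,0} = 2
G(14) = mex{2,2,1,0} = 3
G(15) = mex{2,2,1,1} = 0
G(16) = mex{3,3,2,1} = 0
G(17) = mex{0,3,2,2} = 1
G(18) = mex{0,2,3,2} = 1
G(19) = mex{1,2,3,3} = 0
G(20) = mex{1,3,2,3} = 0
G(21) = mex{0,0,2,2} = 1
G(22) = mex{0,0,3,2} = 1
G(23) = mex{1,1,0,3} = 2
P-positions are exactly the n with G(n) = 0.

0, 1, 4, 5, 15, 16, 19, 20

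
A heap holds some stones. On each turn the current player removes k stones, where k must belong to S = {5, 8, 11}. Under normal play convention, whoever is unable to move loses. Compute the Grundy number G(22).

1

n :  0  1  2  3  4  5  6  7  8  9 10 11 12 13 14 15 16 17 18 19 20 21 22
G :  0  0  0  0  0  1  1  1  1  1  2  2  2  2  2  3  0  0  0  0  0  1  1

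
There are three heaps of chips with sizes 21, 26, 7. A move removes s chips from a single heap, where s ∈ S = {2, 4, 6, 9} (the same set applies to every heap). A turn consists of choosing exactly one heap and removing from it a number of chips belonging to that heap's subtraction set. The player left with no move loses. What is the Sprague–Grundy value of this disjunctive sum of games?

3

All heaps use S = {2, 4, 6, 9}:
n :  0  1  2  3  4  5  6  7  8  9 10 11 12 13 14 15 16 17 18 19 20 21 22 23 24 25 26
G :  0  0  1  1  2  2  3  3  0  4  1  0  2  1  3  2  0  3  1  0  2  1  3  2  0  3  1
Heap A: G(21) = 1.
Heap B: G(26) = 1.
Heap C: G(7) = 3.
Combined Grundy value = 1 ⊕ 1 ⊕ 3 = 3.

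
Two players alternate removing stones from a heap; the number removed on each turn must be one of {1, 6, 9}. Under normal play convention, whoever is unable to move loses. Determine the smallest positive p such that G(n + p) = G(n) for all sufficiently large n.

5

G(0) = 0
G(1) = mex{0} = 1
G(2) = mex{1} = 0
G(3) = mex{0} = 1
G(4) = mex{1} = 0
G(5) = mex{0} = 1
G(6) = mex{1,0} = 2
G(7) = mex{2,1} = 0
G(8) = mex{0,0} = 1
G(9) = mex{1,1,0} = 2
G(10) = mex{2,0,1} = 3
G(11) = mex{3,1,0} = 2
G(12) = mex{2,2,1} = 0
G(13) = mex{0,0,0} = 1
G(14) = mex{1,1,1} = 0
G(15) = mex{0,2,2} = 1
G(16) = mex{1,3,0} = 2
G(17) = mex{2,2,1} = 0
G(18) = mex{0,0,2} = 1
G(19) = mex{1,1,3} = 0
G(20) = mex{0,0,2} = 1
G(21) = mex{1,1,0} = 2
G(22) = mex{2,2,1} = 0
G(23) = mex{0,0,0} = 1
G(24) = mex{1,1,1} = 0
G(25) = mex{0,0,2} = 1
G(26) = mex{1,1,0} = 2
From n = 11 onward G(n+5) = G(n); since this holds over max(S) = 9 consecutive positions the period is 5 (pre-period 11).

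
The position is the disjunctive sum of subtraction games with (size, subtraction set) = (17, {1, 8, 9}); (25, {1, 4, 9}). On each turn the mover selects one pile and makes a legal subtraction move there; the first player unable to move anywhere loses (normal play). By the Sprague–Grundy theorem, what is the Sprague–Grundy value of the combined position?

Pile A, S = {1, 8, 9}:
G(0) = 0
G(1) = mex{0} = 1
G(2) = mex{1} = 0
G(3) = mex{0} = 1
G(4) = mex{1} = 0
G(5) = mex{0} = 1
G(6) = mex{1} = 0
G(7) = mex{0} = 1
G(8) = mex{1,0} = 2
G(9) = mex{2,1,0} = 3
G(10) = mex{3,0,1} = 2
G(11) = mex{2,1,0} = 3
G(12) = mex{3,0,1} = 2
G(13) = mex{2,1,0} = 3
G(14) = mex{3,0,1} = 2
G(15) = mex{2,1,0} = 3
G(16) = mex{3,2,1} = 0
G(17) = mex{0,3,2} = 1
G_A(17) = 1.
Pile B, S = {1, 4, 9}:
n :  0  1  2  3  4  5  6  7  8  9 10 11 12 13 14 15 16 17 18 19 20 21 22 23 24 25
G :  0  1  0  1  2  0  1  0  1  2  0  1  0  1  2  0  1  0  1  2  0  1  0  1  2  0
G_B(25) = 0.
Combined Grundy value = 1 ⊕ 0 = 1.

1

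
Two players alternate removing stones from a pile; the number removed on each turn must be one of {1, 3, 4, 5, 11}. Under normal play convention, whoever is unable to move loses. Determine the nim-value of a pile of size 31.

3

G(0) = 0
G(1) = mex{0} = 1
G(2) = mex{1} = 0
G(3) = mex{0,0} = 1
G(4) = mex{1,1,0} = 2
G(5) = mex{2,0,1,0} = 3
G(6) = mex{3,1,0,1} = 2
G(7) = mex{2,2,1,0} = 3
G(8) = mex{3,3,2,1} = 0
G(9) = mex{0,2,3,2} = 1
G(10) = mex{1,3,2,3} = 0
G(11) = mex{0,0,3,2,0} = 1
G(12) = mex{1,1,0,3,1} = 2
G(13) = mex{2,0,1,0,0} = 3
G(14) = mex{3,1,0,1,1} = 2
G(15) = mex{2,2,1,0,2} = 3
G(16) = mex{3,3,2,1,3} = 0
G(17) = mex{0,2,3,2,2} = 1
G(18) = mex{1,3,2,3,3} = 0
G(19) = mex{0,0,3,2,0} = 1
G(20) = mex{1,1,0,3,1} = 2
G(21) = mex{2,0,1,0,0} = 3
G(22) = mex{3,1,0,1,1} = 2
G(23) = mex{2,2,1,0,2} = 3
G(24) = mex{3,3,2,1,3} = 0
G(25) = mex{0,2,3,2,2} = 1
G(26) = mex{1,3,2,3,3} = 0
G(27) = mex{0,0,3,2,0} = 1
G(28) = mex{1,1,0,3,1} = 2
G(29) = mex{2,0,1,0,0} = 3
G(30) = mex{3,1,0,1,1} = 2
G(31) = mex{2,2,1,0,2} = 3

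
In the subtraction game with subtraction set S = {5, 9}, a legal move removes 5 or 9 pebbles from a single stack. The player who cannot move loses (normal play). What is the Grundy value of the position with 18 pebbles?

0

G(0) = 0
G(1) = mex{} = 0
G(2) = mex{} = 0
G(3) = mex{} = 0
G(4) = mex{} = 0
G(5) = mex{0} = 1
G(6) = mex{0} = 1
G(7) = mex{0} = 1
G(8) = mex{0} = 1
G(9) = mex{0,0} = 1
G(10) = mex{1,0} = 2
G(11) = mex{1,0} = 2
G(12) = mex{1,0} = 2
G(13) = mex{1,0} = 2
G(14) = mex{1,1} = 0
G(15) = mex{2,1} = 0
G(16) = mex{2,1} = 0
G(17) = mex{2,1} = 0
G(18) = mex{2,1} = 0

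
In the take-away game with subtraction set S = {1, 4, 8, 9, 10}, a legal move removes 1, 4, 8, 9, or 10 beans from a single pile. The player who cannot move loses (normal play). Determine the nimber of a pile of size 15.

3

G(0) = 0
G(1) = mex{0} = 1
G(2) = mex{1} = 0
G(3) = mex{0} = 1
G(4) = mex{1,0} = 2
G(5) = mex{2,1} = 0
G(6) = mex{0,0} = 1
G(7) = mex{1,1} = 0
G(8) = mex{0,2,0} = 1
G(9) = mex{1,0,1,0} = 2
G(10) = mex{2,1,0,1,0} = 3
G(11) = mex{3,0,1,0,1} = 2
G(12) = mex{2,1,2,1,0} = 3
G(13) = mex{3,2,0,2,1} = 4
G(14) = mex{4,3,1,0,2} = 5
G(15) = mex{5,2,0,1,0} = 3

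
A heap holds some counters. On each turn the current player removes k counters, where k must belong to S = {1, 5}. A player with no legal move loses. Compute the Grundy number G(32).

G(0) = 0
G(1) = mex{0} = 1
G(2) = mex{1} = 0
G(3) = mex{0} = 1
G(4) = mex{1} = 0
G(5) = mex{0,0} = 1
G(6) = mex{1,1} = 0
G(7) = mex{0,0} = 1
G(8) = mex{1,1} = 0
G(9) = mex{0,0} = 1
G(10) = mex{1,1} = 0
G(11) = mex{0,0} = 1
G(12) = mex{1,1} = 0
G(13) = mex{0,0} = 1
G(14) = mex{1,1} = 0
G(15) = mex{0,0} = 1
G(16) = mex{1,1} = 0
G(17) = mex{0,0} = 1
G(18) = mex{1,1} = 0
G(19) = mex{0,0} = 1
G(20) = mex{1,1} = 0
G(21) = mex{0,0} = 1
G(22) = mex{1,1} = 0
G(23) = mex{0,0} = 1
G(24) = mex{1,1} = 0
G(25) = mex{0,0} = 1
G(26) = mex{1,1} = 0
G(27) = mex{0,0} = 1
G(28) = mex{1,1} = 0
G(29) = mex{0,0} = 1
G(30) = mex{1,1} = 0
G(31) = mex{0,0} = 1
G(32) = mex{1,1} = 0

0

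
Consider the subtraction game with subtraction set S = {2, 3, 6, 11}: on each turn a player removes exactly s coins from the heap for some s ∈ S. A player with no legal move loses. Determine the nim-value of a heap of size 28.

0

n :  0  1  2  3  4  5  6  7  8  9 10 11 12 13 14 15 16 17 18 19 20 21 22 23 24 25 26 27 28
G :  0  0  1  1  2  0  3  1  2  0  0  1  1  2  0  3  1  2  0  0  1  1  2  0  3  1  2  0  0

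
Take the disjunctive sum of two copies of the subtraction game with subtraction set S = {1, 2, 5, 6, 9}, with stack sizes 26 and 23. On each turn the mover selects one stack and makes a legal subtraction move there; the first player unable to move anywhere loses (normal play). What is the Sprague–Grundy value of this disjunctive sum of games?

0

All stacks use S = {1, 2, 5, 6, 9}:
G(0) = 0
G(1) = mex{0} = 1
G(2) = mex{1,0} = 2
G(3) = mex{2,1} = 0
G(4) = mex{0,2} = 1
G(5) = mex{1,0,0} = 2
G(6) = mex{2,1,1,0} = 3
G(7) = mex{3,2,2,1} = 0
G(8) = mex{0,3,0,2} = 1
G(9) = mex{1,0,1,0,0} = 2
G(10) = mex{2,1,2,1,1} = 0
G(11) = mex{0,2,3,2,2} = 1
G(12) = mex{1,0,0,3,0} = 2
G(13) = mex{2,1,1,0,1} = 3
G(14) = mex{3,2,2,1,2} = 0
G(15) = mex{0,3,0,2,3} = 1
G(16) = mex{1,0,1,0,0} = 2
G(17) = mex{2,1,2,1,1} = 0
G(18) = mex{0,2,3,2,2} = 1
G(19) = mex{1,0,0,3,0} = 2
G(20) = mex{2,1,1,0,1} = 3
G(21) = mex{3,2,2,1,2} = 0
G(22) = mex{0,3,0,2,3} = 1
G(23) = mex{1,0,1,0,0} = 2
G(24) = mex{2,1,2,1,1} = 0
G(25) = mex{0,2,3,2,2} = 1
G(26) = mex{1,0,0,3,0} = 2
Stack A: G(26) = 2.
Stack B: G(23) = 2.
Combined Grundy value = 2 ⊕ 2 = 0.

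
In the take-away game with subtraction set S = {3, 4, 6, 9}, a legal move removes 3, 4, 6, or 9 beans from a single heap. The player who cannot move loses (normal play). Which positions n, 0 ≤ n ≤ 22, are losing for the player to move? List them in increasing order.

n :  0  1  2  3  4  5  6  7  8  9 10 11 12 13 14 15 16 17 18 19 20 21 22
G :  0  0  0  1  1  1  2  2  2  3  3  3  0  0  0  1  1  1  2  2  2  3  3
P-positions are exactly the n with G(n) = 0.

0, 1, 2, 12, 13, 14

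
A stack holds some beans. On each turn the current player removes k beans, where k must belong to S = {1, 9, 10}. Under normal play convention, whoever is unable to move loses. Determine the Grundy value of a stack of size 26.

1

n :  0  1  2  3  4  5  6  7  8  9 10 11 12 13 14 15 16 17 18 19 20 21 22 23 24 25 26
G :  0  1  0  1  0  1  0  1  0  1  2  3  2  3  2  3  2  3  2  0  1  0  1  0  1  0  1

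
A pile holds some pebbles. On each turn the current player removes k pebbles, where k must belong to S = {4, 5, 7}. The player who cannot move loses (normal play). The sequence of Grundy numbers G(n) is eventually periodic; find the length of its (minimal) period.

n :  0  1  2  3  4  5  6  7  8  9 10 11 12 13 14 15 16 17 18 19 20 21 22 23
G :  0  0  0  0  1  1  1  1  2  2  2  0  0  0  0  1  1  1  1  2  2  2  0  0
G(n+11) = G(n) holds for n = 0,…,6 (a full window of length max(S) = 7), so the sequence is purely periodic with period 11.

11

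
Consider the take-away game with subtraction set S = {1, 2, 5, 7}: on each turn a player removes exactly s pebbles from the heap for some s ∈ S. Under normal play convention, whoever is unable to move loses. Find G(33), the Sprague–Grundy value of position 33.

G(0) = 0
G(1) = mex{0} = 1
G(2) = mex{1,0} = 2
G(3) = mex{2,1} = 0
G(4) = mex{0,2} = 1
G(5) = mex{1,0,0} = 2
G(6) = mex{2,1,1} = 0
G(7) = mex{0,2,2,0} = 1
G(8) = mex{1,0,0,1} = 2
G(9) = mex{2,1,1,2} = 0
G(10) = mex{0,2,2,0} = 1
G(11) = mex{1,0,0,1} = 2
G(12) = mex{2,1,1,2} = 0
G(13) = mex{0,2,2,0} = 1
G(14) = mex{1,0,0,1} = 2
G(15) = mex{2,1,1,2} = 0
G(16) = mex{0,2,2,0} = 1
G(17) = mex{1,0,0,1} = 2
G(18) = mex{2,1,1,2} = 0
G(19) = mex{0,2,2,0} = 1
G(20) = mex{1,0,0,1} = 2
G(21) = mex{2,1,1,2} = 0
G(22) = mex{0,2,2,0} = 1
G(23) = mex{1,0,0,1} = 2
G(24) = mex{2,1,1,2} = 0
G(25) = mex{0,2,2,0} = 1
G(26) = mex{1,0,0,1} = 2
G(27) = mex{2,1,1,2} = 0
G(28) = mex{0,2,2,0} = 1
G(29) = mex{1,0,0,1} = 2
G(30) = mex{2,1,1,2} = 0
G(31) = mex{0,2,2,0} = 1
G(32) = mex{1,0,0,1} = 2
G(33) = mex{2,1,1,2} = 0

0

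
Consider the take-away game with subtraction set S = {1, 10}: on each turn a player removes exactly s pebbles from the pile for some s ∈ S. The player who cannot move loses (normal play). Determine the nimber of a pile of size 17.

0

G(0) = 0
G(1) = mex{0} = 1
G(2) = mex{1} = 0
G(3) = mex{0} = 1
G(4) = mex{1} = 0
G(5) = mex{0} = 1
G(6) = mex{1} = 0
G(7) = mex{0} = 1
G(8) = mex{1} = 0
G(9) = mex{0} = 1
G(10) = mex{1,0} = 2
G(11) = mex{2,1} = 0
G(12) = mex{0,0} = 1
G(13) = mex{1,1} = 0
G(14) = mex{0,0} = 1
G(15) = mex{1,1} = 0
G(16) = mex{0,0} = 1
G(17) = mex{1,1} = 0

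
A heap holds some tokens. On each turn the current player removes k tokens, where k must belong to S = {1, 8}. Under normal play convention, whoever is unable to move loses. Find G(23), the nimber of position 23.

1

n :  0  1  2  3  4  5  6  7  8  9 10 11 12 13 14 15 16 17 18 19 20 21 22 23
G :  0  1  0  1  0  1  0  1  2  0  1  0  1  0  1  0  1  2  0  1  0  1  0  1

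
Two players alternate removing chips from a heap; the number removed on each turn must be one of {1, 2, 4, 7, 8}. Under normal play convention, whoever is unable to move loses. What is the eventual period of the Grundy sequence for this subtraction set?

G(0) = 0
G(1) = mex{0} = 1
G(2) = mex{1,0} = 2
G(3) = mex{2,1} = 0
G(4) = mex{0,2,0} = 1
G(5) = mex{1,0,1} = 2
G(6) = mex{2,1,2} = 0
G(7) = mex{0,2,0,0} = 1
G(8) = mex{1,0,1,1,0} = 2
G(9) = mex{2,1,2,2,1} = 0
G(10) = mex{0,2,0,0,2} = 1
G(11) = mex{1,0,1,1,0} = 2
G(12) = mex{2,1,2,2,1} = 0
G(13) = mex{0,2,0,0,2} = 1
G(14) = mex{1,0,1,1,0} = 2
G(n+3) = G(n) holds for n = 0,…,7 (a full window of length max(S) = 8), so the sequence is purely periodic with period 3.

3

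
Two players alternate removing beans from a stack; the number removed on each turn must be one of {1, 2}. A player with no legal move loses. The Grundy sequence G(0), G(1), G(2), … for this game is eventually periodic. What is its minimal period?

3

n :  0  1  2  3  4  5  6  7  8  9 10 11 12 13 14
G :  0  1  2  0  1  2  0  1  2  0  1  2  0  1  2
G(n+3) = G(n) holds for n = 0,…,1 (a full window of length max(S) = 2), so the sequence is purely periodic with period 3.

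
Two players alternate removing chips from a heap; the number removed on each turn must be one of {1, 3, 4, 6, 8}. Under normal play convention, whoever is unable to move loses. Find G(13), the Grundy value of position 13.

2

n :  0  1  2  3  4  5  6  7  8  9 10 11 12 13
G :  0  1  0  1  2  3  2  0  1  0  1  2  3  2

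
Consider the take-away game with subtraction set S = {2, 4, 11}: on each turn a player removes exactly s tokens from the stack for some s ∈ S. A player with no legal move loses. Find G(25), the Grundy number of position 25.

G(0) = 0
G(1) = mex{} = 0
G(2) = mex{0} = 1
G(3) = mex{0} = 1
G(4) = mex{1,0} = 2
G(5) = mex{1,0} = 2
G(6) = mex{2,1} = 0
G(7) = mex{2,1} = 0
G(8) = mex{0,2} = 1
G(9) = mex{0,2} = 1
G(10) = mex{1,0} = 2
G(11) = mex{1,0,0} = 2
G(12) = mex{2,1,0} = 3
G(13) = mex{2,1,1} = 0
G(14) = mex{3,2,1} = 0
G(15) = mex{0,2,2} = 1
G(16) = mex{0,3,2} = 1
G(17) = mex{1,0,0} = 2
G(18) = mex{1,0,0} = 2
G(19) = mex{2,1,1} = 0
G(20) = mex{2,1,1} = 0
G(21) = mex{0,2,2} = 1
G(22) = mex{0,2,2} = 1
G(23) = mex{1,0,3} = 2
G(24) = mex{1,0,0} = 2
G(25) = mex{2,1,0} = 3

3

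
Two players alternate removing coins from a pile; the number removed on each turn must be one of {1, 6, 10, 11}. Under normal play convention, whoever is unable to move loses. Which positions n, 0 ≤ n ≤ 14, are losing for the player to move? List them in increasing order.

0, 2, 4, 7, 9

n :  0  1  2  3  4  5  6  7  8  9 10 11 12 13 14
G :  0  1  0  1  0  1  2  0  1  0  1  2  3  2  3
P-positions are exactly the n with G(n) = 0.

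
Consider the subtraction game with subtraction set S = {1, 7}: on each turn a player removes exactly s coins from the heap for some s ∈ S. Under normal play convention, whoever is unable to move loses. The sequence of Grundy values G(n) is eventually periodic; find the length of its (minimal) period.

n :  0  1  2  3  4  5  6  7  8  9 10 11 12 13 14
G :  0  1  0  1  0  1  0  1  0  1  0  1  0  1  0
G(n+2) = G(n) holds for n = 0,…,6 (a full window of length max(S) = 7), so the sequence is purely periodic with period 2.

2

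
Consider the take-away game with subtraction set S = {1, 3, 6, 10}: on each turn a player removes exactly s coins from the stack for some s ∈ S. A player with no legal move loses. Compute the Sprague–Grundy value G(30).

n :  0  1  2  3  4  5  6  7  8  9 10 11 12 13 14 15 16 17 18 19 20 21 22 23 24 25 26 27 28 29 30
G :  0  1  0  1  0  1  2  3  2  0  1  0  1  0  1  2  3  2  0  1  0  1  0  1  2  3  2  0  1  0  1

1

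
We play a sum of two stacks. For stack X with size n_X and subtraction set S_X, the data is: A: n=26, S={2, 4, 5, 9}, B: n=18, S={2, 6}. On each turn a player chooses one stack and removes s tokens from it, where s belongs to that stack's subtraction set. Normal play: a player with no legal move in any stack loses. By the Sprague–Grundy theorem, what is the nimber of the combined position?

3

Stack A, S = {2, 4, 5, 9}:
G(0) = 0
G(1) = mex{} = 0
G(2) = mex{0} = 1
G(3) = mex{0} = 1
G(4) = mex{1,0} = 2
G(5) = mex{1,0,0} = 2
G(6) = mex{2,1,0} = 3
G(7) = mex{2,1,1} = 0
G(8) = mex{3,2,1} = 0
G(9) = mex{0,2,2,0} = 1
G(10) = mex{0,3,2,0} = 1
G(11) = mex{1,0,3,1} = 2
G(12) = mex{1,0,0,1} = 2
G(13) = mex{2,1,0,2} = 3
G(14) = mex{2,1,1,2} = 0
G(15) = mex{3,2,1,3} = 0
G(16) = mex{0,2,2,0} = 1
G(17) = mex{0,3,2,0} = 1
G(18) = mex{1,0,3,1} = 2
G(19) = mex{1,0,0,1} = 2
G(20) = mex{2,1,0,2} = 3
G(21) = mex{2,1,1,2} = 0
G(22) = mex{3,2,1,3} = 0
G(23) = mex{0,2,2,0} = 1
G(24) = mex{0,3,2,0} = 1
G(25) = mex{1,0,3,1} = 2
G(26) = mex{1,0,0,1} = 2
G_A(26) = 2.
Stack B, S = {2, 6}:
n :  0  1  2  3  4  5  6  7  8  9 10 11 12 13 14 15 16 17 18
G :  0  0  1  1  0  0  1  1  0  0  1  1  0  0  1  1  0  0  1
G_B(18) = 1.
Combined Grundy value = 2 ⊕ 1 = 3.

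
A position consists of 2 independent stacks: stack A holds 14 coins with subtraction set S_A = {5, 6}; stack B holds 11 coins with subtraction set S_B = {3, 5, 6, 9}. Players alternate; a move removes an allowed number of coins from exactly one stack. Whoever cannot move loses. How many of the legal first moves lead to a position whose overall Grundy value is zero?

Stack A, S = {5, 6}:
G(0) = 0
G(1) = mex{} = 0
G(2) = mex{} = 0
G(3) = mex{} = 0
G(4) = mex{} = 0
G(5) = mex{0} = 1
G(6) = mex{0,0} = 1
G(7) = mex{0,0} = 1
G(8) = mex{0,0} = 1
G(9) = mex{0,0} = 1
G(10) = mex{1,0} = 2
G(11) = mex{1,1} = 0
G(12) = mex{1,1} = 0
G(13) = mex{1,1} = 0
G(14) = mex{1,1} = 0
G_A(14) = 0.
Stack B, S = {3, 5, 6, 9}:
G(0) = 0
G(1) = mex{} = 0
G(2) = mex{} = 0
G(3) = mex{0} = 1
G(4) = mex{0} = 1
G(5) = mex{0,0} = 1
G(6) = mex{1,0,0} = 2
G(7) = mex{1,0,0} = 2
G(8) = mex{1,1,0} = 2
G(9) = mex{2,1,1,0} = 3
G(10) = mex{2,1,1,0} = 3
G(11) = mex{2,2,1,0} = 3
G_B(11) = 3.
Combined Grundy value = 0 ⊕ 3 = 3.
A winning move leaves total XOR = 0, i.e. changes one component's Grundy value g to g ⊕ X where X is the current total.
Stack A: need g' = 0⊕3 = 3. Options: 14−5→G=1, 14−6→G=1. Hits: 0.
Stack B: need g' = 3⊕3 = 0. Options: 11−3→G=2, 11−5→G=2, 11−6→G=1, 11−9→G=0. Hits: 1.

1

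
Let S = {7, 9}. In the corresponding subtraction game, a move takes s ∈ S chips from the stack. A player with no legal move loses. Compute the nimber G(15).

n :  0  1  2  3  4  5  6  7  8  9 10 11 12 13 14 15
G :  0  0  0  0  0  0  0  1  1  1  1  1  1  1  2  2

2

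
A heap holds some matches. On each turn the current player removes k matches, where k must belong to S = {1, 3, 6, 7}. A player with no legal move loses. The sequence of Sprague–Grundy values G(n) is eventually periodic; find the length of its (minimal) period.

12

n :  0  1  2  3  4  5  6  7  8  9 10 11 12 13 14 15 16 17 18 19 20 21 22 23 24 25
G :  0  1  0  1  0  1  2  3  2  3  2  3  0  1  0  1  0  1  2  3  2  3  2  3  0  1
G(n+12) = G(n) holds for n = 0,…,6 (a full window of length max(S) = 7), so the sequence is purely periodic with period 12.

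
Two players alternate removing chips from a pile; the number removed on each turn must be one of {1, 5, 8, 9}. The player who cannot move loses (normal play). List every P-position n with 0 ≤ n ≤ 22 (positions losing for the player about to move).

0, 2, 4, 6, 16, 18, 20, 22

n :  0  1  2  3  4  5  6  7  8  9 10 11 12 13 14 15 16 17 18 19 20 21 22
G :  0  1  0  1  0  1  0  1  2  3  2  3  2  3  2  3  0  1  0  1  0  1  0
P-positions are exactly the n with G(n) = 0.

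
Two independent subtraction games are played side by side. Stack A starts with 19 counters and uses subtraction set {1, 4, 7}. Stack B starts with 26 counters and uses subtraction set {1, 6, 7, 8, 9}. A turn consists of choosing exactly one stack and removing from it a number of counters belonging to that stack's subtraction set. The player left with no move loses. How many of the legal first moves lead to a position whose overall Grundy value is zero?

2

Stack A, S = {1, 4, 7}:
n :  0  1  2  3  4  5  6  7  8  9 10 11 12 13 14 15 16 17 18 19
G :  0  1  0  1  2  0  1  2  0  1  0  1  2  0  1  2  0  1  0  1
G_A(19) = 1.
Stack B, S = {1, 6, 7, 8, 9}:
G(0) = 0
G(1) = mex{0} = 1
G(2) = mex{1} = 0
G(3) = mex{0} = 1
G(4) = mex{1} = 0
G(5) = mex{0} = 1
G(6) = mex{1,0} = 2
G(7) = mex{2,1,0} = 3
G(8) = mex{3,0,1,0} = 2
G(9) = mex{2,1,0,1,0} = 3
G(10) = mex{3,0,1,0,1} = 2
G(11) = mex{2,1,0,1,0} = 3
G(12) = mex{3,2,1,0,1} = 4
G(13) = mex{4,3,2,1,0} = 5
G(14) = mex{5,2,3,2,1} = 0
G(15) = mex{0,3,2,3,2} = 1
G(16) = mex{1,2,3,2,3} = 0
G(17) = mex{0,3,2,3,2} = 1
G(18) = mex{1,4,3,2,3} = 0
G(19) = mex{0,5,4,3,2} = 1
G(20) = mex{1,0,5,4,3} = 2
G(21) = mex{2,1,0,5,4} = 3
G(22) = mex{3,0,1,0,5} = 2
G(23) = mex{2,1,0,1,0} = 3
G(24) = mex{3,0,1,0,1} = 2
G(25) = mex{2,1,0,1,0} = 3
G(26) = mex{3,2,1,0,1} = 4
G_B(26) = 4.
Combined Grundy value = 1 ⊕ 4 = 5.
A winning move leaves total XOR = 0, i.e. changes one component's Grundy value g to g ⊕ X where X is the current total.
Stack A: need g' = 1⊕5 = 4. Options: 19−1→G=0, 19−4→G=2, 19−7→G=2. Hits: 0.
Stack B: need g' = 4⊕5 = 1. Options: 26−1→G=3, 26−6→G=2, 26−7→G=1, 26−8→G=0, 26−9→G=1. Hits: 2.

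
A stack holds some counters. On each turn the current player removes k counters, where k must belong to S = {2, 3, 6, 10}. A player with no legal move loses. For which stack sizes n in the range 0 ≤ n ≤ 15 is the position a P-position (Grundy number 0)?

0, 1, 5, 9, 13, 14

n :  0  1  2  3  4  5  6  7  8  9 10 11 12 13 14 15
G :  0  0  1  1  2  0  3  1  2  0  3  1  2  0  0  1
P-positions are exactly the n with G(n) = 0.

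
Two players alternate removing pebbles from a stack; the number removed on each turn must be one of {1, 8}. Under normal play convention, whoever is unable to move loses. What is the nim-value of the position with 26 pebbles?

2

G(0) = 0
G(1) = mex{0} = 1
G(2) = mex{1} = 0
G(3) = mex{0} = 1
G(4) = mex{1} = 0
G(5) = mex{0} = 1
G(6) = mex{1} = 0
G(7) = mex{0} = 1
G(8) = mex{1,0} = 2
G(9) = mex{2,1} = 0
G(10) = mex{0,0} = 1
G(11) = mex{1,1} = 0
G(12) = mex{0,0} = 1
G(13) = mex{1,1} = 0
G(14) = mex{0,0} = 1
G(15) = mex{1,1} = 0
G(16) = mex{0,2} = 1
G(17) = mex{1,0} = 2
G(18) = mex{2,1} = 0
G(19) = mex{0,0} = 1
G(20) = mex{1,1} = 0
G(21) = mex{0,0} = 1
G(22) = mex{1,1} = 0
G(23) = mex{0,0} = 1
G(24) = mex{1,1} = 0
G(25) = mex{0,2} = 1
G(26) = mex{1,0} = 2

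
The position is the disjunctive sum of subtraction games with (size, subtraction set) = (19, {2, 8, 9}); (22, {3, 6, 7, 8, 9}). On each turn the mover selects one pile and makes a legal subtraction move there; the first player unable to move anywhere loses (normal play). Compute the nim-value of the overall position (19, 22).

1

Pile A, S = {2, 8, 9}:
G(0) = 0
G(1) = mex{} = 0
G(2) = mex{0} = 1
G(3) = mex{0} = 1
G(4) = mex{1} = 0
G(5) = mex{1} = 0
G(6) = mex{0} = 1
G(7) = mex{0} = 1
G(8) = mex{1,0} = 2
G(9) = mex{1,0,0} = 2
G(10) = mex{2,1,0} = 3
G(11) = mex{2,1,1} = 0
G(12) = mex{3,0,1} = 2
G(13) = mex{0,0,0} = 1
G(14) = mex{2,1,0} = 3
G(15) = mex{1,1,1} = 0
G(16) = mex{3,2,1} = 0
G(17) = mex{0,2,2} = 1
G(18) = mex{0,3,2} = 1
G(19) = mex{1,0,3} = 2
G_A(19) = 2.
Pile B, S = {3, 6, 7, 8, 9}:
n :  0  1  2  3  4  5  6  7  8  9 10 11 12 13 14 15 16 17 18 19 20 21 22
G :  0  0  0  1  1  1  2  2  2  3  3  3  0  0  0  1  1  1  2  2  2  3  3
G_B(22) = 3.
Combined Grundy value = 2 ⊕ 3 = 1.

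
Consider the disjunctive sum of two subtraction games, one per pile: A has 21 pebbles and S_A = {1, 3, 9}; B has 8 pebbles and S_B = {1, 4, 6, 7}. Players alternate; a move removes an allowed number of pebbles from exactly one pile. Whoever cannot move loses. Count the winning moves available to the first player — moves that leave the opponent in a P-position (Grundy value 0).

1

Pile A, S = {1, 3, 9}:
G(0) = 0
G(1) = mex{0} = 1
G(2) = mex{1} = 0
G(3) = mex{0,0} = 1
G(4) = mex{1,1} = 0
G(5) = mex{0,0} = 1
G(6) = mex{1,1} = 0
G(7) = mex{0,0} = 1
G(8) = mex{1,1} = 0
G(9) = mex{0,0,0} = 1
G(10) = mex{1,1,1} = 0
G(11) = mex{0,0,0} = 1
G(12) = mex{1,1,1} = 0
G(13) = mex{0,0,0} = 1
G(14) = mex{1,1,1} = 0
G(15) = mex{0,0,0} = 1
G(16) = mex{1,1,1} = 0
G(17) = mex{0,0,0} = 1
G(18) = mex{1,1,1} = 0
G(19) = mex{0,0,0} = 1
G(20) = mex{1,1,1} = 0
G(21) = mex{0,0,0} = 1
G_A(21) = 1.
Pile B, S = {1, 4, 6, 7}:
n : 0 1 2 3 4 5 6 7 8
G : 0 1 0 1 2 0 1 2 3
G_B(8) = 3.
Combined Grundy value = 1 ⊕ 3 = 2.
A winning move leaves total XOR = 0, i.e. changes one component's Grundy value g to g ⊕ X where X is the current total.
Pile A: need g' = 1⊕2 = 3. Options: 21−1→G=0, 21−3→G=0, 21−9→G=0. Hits: 0.
Pile B: need g' = 3⊕2 = 1. Options: 8−1→G=2, 8−4→G=2, 8−6→G=0, 8−7→G=1. Hits: 1.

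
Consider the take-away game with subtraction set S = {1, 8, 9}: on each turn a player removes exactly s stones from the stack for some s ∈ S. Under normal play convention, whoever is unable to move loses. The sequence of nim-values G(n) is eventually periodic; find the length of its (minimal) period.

16

G(0) = 0
G(1) = mex{0} = 1
G(2) = mex{1} = 0
G(3) = mex{0} = 1
G(4) = mex{1} = 0
G(5) = mex{0} = 1
G(6) = mex{1} = 0
G(7) = mex{0} = 1
G(8) = mex{1,0} = 2
G(9) = mex{2,1,0} = 3
G(10) = mex{3,0,1} = 2
G(11) = mex{2,1,0} = 3
G(12) = mex{3,0,1} = 2
G(13) = mex{2,1,0} = 3
G(14) = mex{3,0,1} = 2
G(15) = mex{2,1,0} = 3
G(16) = mex{3,2,1} = 0
G(17) = mex{0,3,2} = 1
G(18) = mex{1,2,3} = 0
G(19) = mex{0,3,2} = 1
G(20) = mex{1,2,3} = 0
G(21) = mex{0,3,2} = 1
G(22) = mex{1,2,3} = 0
G(23) = mex{0,3,2} = 1
G(24) = mex{1,0,3} = 2
G(25) = mex{2,1,0} = 3
G(26) = mex{3,0,1} = 2
G(27) = mex{2,1,0} = 3
G(28) = mex{3,0,1} = 2
G(29) = mex{2,1,0} = 3
G(30) = mex{3,0,1} = 2
G(31) = mex{2,1,0} = 3
G(32) = mex{3,2,1} = 0
G(33) = mex{0,3,2} = 1
G(n+16) = G(n) holds for n = 0,…,8 (a full window of length max(S) = 9), so the sequence is purely periodic with period 16.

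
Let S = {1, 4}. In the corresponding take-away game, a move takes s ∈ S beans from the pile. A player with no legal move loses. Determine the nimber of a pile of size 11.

G(0) = 0
G(1) = mex{0} = 1
G(2) = mex{1} = 0
G(3) = mex{0} = 1
G(4) = mex{1,0} = 2
G(5) = mex{2,1} = 0
G(6) = mex{0,0} = 1
G(7) = mex{1,1} = 0
G(8) = mex{0,2} = 1
G(9) = mex{1,0} = 2
G(10) = mex{2,1} = 0
G(11) = mex{0,0} = 1

1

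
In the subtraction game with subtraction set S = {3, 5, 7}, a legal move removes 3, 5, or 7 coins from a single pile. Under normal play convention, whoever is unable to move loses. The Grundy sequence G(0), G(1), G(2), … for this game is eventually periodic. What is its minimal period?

G(0) = 0
G(1) = mex{} = 0
G(2) = mex{} = 0
G(3) = mex{0} = 1
G(4) = mex{0} = 1
G(5) = mex{0,0} = 1
G(6) = mex{1,0} = 2
G(7) = mex{1,0,0} = 2
G(8) = mex{1,1,0} = 2
G(9) = mex{2,1,0} = 3
G(10) = mex{2,1,1} = 0
G(11) = mex{2,2,1} = 0
G(12) = mex{3,2,1} = 0
G(13) = mex{0,2,2} = 1
G(14) = mex{0,3,2} = 1
G(15) = mex{0,0,2} = 1
G(16) = mex{1,0,3} = 2
G(17) = mex{1,0,0} = 2
G(18) = mex{1,1,0} = 2
G(19) = mex{2,1,0} = 3
G(20) = mex{2,1,1} = 0
G(21) = mex{2,2,1} = 0
G(n+10) = G(n) holds for n = 0,…,6 (a full window of length max(S) = 7), so the sequence is purely periodic with period 10.

10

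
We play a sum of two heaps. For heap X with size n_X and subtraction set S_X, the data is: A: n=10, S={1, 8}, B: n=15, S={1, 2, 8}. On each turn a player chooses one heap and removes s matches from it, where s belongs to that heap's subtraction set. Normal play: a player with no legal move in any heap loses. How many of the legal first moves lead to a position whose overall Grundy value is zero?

4

Heap A, S = {1, 8}:
n :  0  1  2  3  4  5  6  7  8  9 10
G :  0  1  0  1  0  1  0  1  2  0  1
G_A(10) = 1.
Heap B, S = {1, 2, 8}:
n :  0  1  2  3  4  5  6  7  8  9 10 11 12 13 14 15
G :  0  1  2  0  1  2  0  1  2  0  1  2  0  1  2  0
G_B(15) = 0.
Combined Grundy value = 1 ⊕ 0 = 1.
A winning move leaves total XOR = 0, i.e. changes one component's Grundy value g to g ⊕ X where X is the current total.
Heap A: need g' = 1⊕1 = 0. Options: 10−1→G=0, 10−8→G=0. Hits: 2.
Heap B: need g' = 0⊕1 = 1. Options: 15−1→G=2, 15−2→G=1, 15−8→G=1. Hits: 2.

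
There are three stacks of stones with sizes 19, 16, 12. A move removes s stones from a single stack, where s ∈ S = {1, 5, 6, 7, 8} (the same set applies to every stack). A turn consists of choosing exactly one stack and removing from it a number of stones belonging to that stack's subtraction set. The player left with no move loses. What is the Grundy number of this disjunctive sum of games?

7

All stacks use S = {1, 5, 6, 7, 8}:
G(0) = 0
G(1) = mex{0} = 1
G(2) = mex{1} = 0
G(3) = mex{0} = 1
G(4) = mex{1} = 0
G(5) = mex{0,0} = 1
G(6) = mex{1,1,0} = 2
G(7) = mex{2,0,1,0} = 3
G(8) = mex{3,1,0,1,0} = 2
G(9) = mex{2,0,1,0,1} = 3
G(10) = mex{3,1,0,1,0} = 2
G(11) = mex{2,2,1,0,1} = 3
G(12) = mex{3,3,2,1,0} = 4
G(13) = mex{4,2,3,2,1} = 0
G(14) = mex{0,3,2,3,2} = 1
G(15) = mex{1,2,3,2,3} = 0
G(16) = mex{0,3,2,3,2} = 1
G(17) = mex{1,4,3,2,3} = 0
G(18) = mex{0,0,4,3,2} = 1
G(19) = mex{1,1,0,4,3} = 2
Stack A: G(19) = 2.
Stack B: G(16) = 1.
Stack C: G(12) = 4.
Combined Grundy value = 2 ⊕ 1 ⊕ 4 = 7.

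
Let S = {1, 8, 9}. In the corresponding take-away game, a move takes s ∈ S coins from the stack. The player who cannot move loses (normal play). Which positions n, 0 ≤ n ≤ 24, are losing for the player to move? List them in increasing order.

0, 2, 4, 6, 16, 18, 20, 22

n :  0  1  2  3  4  5  6  7  8  9 10 11 12 13 14 15 16 17 18 19 20 21 22 23 24
G :  0  1  0  1  0  1  0  1  2  3  2  3  2  3  2  3  0  1  0  1  0  1  0  1  2
P-positions are exactly the n with G(n) = 0.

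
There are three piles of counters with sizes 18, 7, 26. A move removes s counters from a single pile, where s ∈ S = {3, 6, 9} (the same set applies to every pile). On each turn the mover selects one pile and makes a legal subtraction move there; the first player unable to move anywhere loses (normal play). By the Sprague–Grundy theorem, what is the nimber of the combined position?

0

All piles use S = {3, 6, 9}:
G(0) = 0
G(1) = mex{} = 0
G(2) = mex{} = 0
G(3) = mex{0} = 1
G(4) = mex{0} = 1
G(5) = mex{0} = 1
G(6) = mex{1,0} = 2
G(7) = mex{1,0} = 2
G(8) = mex{1,0} = 2
G(9) = mex{2,1,0} = 3
G(10) = mex{2,1,0} = 3
G(11) = mex{2,1,0} = 3
G(12) = mex{3,2,1} = 0
G(13) = mex{3,2,1} = 0
G(14) = mex{3,2,1} = 0
G(15) = mex{0,3,2} = 1
G(16) = mex{0,3,2} = 1
G(17) = mex{0,3,2} = 1
G(18) = mex{1,0,3} = 2
G(19) = mex{1,0,3} = 2
G(20) = mex{1,0,3} = 2
G(21) = mex{2,1,0} = 3
G(22) = mex{2,1,0} = 3
G(23) = mex{2,1,0} = 3
G(24) = mex{3,2,1} = 0
G(25) = mex{3,2,1} = 0
G(26) = mex{3,2,1} = 0
Pile A: G(18) = 2.
Pile B: G(7) = 2.
Pile C: G(26) = 0.
Combined Grundy value = 2 ⊕ 2 ⊕ 0 = 0.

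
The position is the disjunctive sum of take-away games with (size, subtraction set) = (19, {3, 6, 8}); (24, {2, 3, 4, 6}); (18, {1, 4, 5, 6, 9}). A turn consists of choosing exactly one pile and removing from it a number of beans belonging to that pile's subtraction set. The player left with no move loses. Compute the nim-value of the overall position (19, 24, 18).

6

Pile A, S = {3, 6, 8}:
G(0) = 0
G(1) = mex{} = 0
G(2) = mex{} = 0
G(3) = mex{0} = 1
G(4) = mex{0} = 1
G(5) = mex{0} = 1
G(6) = mex{1,0} = 2
G(7) = mex{1,0} = 2
G(8) = mex{1,0,0} = 2
G(9) = mex{2,1,0} = 3
G(10) = mex{2,1,0} = 3
G(11) = mex{2,1,1} = 0
G(12) = mex{3,2,1} = 0
G(13) = mex{3,2,1} = 0
G(14) = mex{0,2,2} = 1
G(15) = mex{0,3,2} = 1
G(16) = mex{0,3,2} = 1
G(17) = mex{1,0,3} = 2
G(18) = mex{1,0,3} = 2
G(19) = mex{1,0,0} = 2
G_A(19) = 2.
Pile B, S = {2, 3, 4, 6}:
n :  0  1  2  3  4  5  6  7  8  9 10 11 12 13 14 15 16 17 18 19 20 21 22 23 24
G :  0  0  1  1  2  2  3  3  0  0  1  1  2  2  3  3  0  0  1  1  2  2  3  3  0
G_B(24) = 0.
Pile C, S = {1, 4, 5, 6, 9}:
G(0) = 0
G(1) = mex{0} = 1
G(2) = mex{1} = 0
G(3) = mex{0} = 1
G(4) = mex{1,0} = 2
G(5) = mex{2,1,0} = 3
G(6) = mex{3,0,1,0} = 2
G(7) = mex{2,1,0,1} = 3
G(8) = mex{3,2,1,0} = 4
G(9) = mex{4,3,2,1,0} = 5
G(10) = mex{5,2,3,2,1} = 0
G(11) = mex{0,3,2,3,0} = 1
G(12) = mex{1,4,3,2,1} = 0
G(13) = mex{0,5,4,3,2} = 1
G(14) = mex{1,0,5,4,3} = 2
G(15) = mex{2,1,0,5,2} = 3
G(16) = mex{3,0,1,0,3} = 2
G(17) = mex{2,1,0,1,4} = 3
G(18) = mex{3,2,1,0,5} = 4
G_C(18) = 4.
Combined Grundy value = 2 ⊕ 0 ⊕ 4 = 6.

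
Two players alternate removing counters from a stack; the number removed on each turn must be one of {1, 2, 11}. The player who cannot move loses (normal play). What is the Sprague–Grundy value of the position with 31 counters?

1

n :  0  1  2  3  4  5  6  7  8  9 10 11 12 13 14 15 16 17 18 19 20 21 22 23 24 25 26 27 28 29 30 31
G :  0  1  2  0  1  2  0  1  2  0  1  2  0  1  2  0  1  2  0  1  2  0  1  2  0  1  2  0  1  2  0  1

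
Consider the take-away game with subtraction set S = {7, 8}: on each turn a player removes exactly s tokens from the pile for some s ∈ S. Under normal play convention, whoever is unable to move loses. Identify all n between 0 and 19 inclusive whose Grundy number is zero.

n :  0  1  2  3  4  5  6  7  8  9 10 11 12 13 14 15 16 17 18 19
G :  0  0  0  0  0  0  0  1  1  1  1  1  1  1  2  0  0  0  0  0
P-positions are exactly the n with G(n) = 0.

0, 1, 2, 3, 4, 5, 6, 15, 16, 17, 18, 19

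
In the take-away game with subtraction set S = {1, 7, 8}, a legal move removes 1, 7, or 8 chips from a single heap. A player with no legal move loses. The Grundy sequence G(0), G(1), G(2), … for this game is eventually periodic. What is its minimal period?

15

G(0) = 0
G(1) = mex{0} = 1
G(2) = mex{1} = 0
G(3) = mex{0} = 1
G(4) = mex{1} = 0
G(5) = mex{0} = 1
G(6) = mex{1} = 0
G(7) = mex{0,0} = 1
G(8) = mex{1,1,0} = 2
G(9) = mex{2,0,1} = 3
G(10) = mex{3,1,0} = 2
G(11) = mex{2,0,1} = 3
G(12) = mex{3,1,0} = 2
G(13) = mex{2,0,1} = 3
G(14) = mex{3,1,0} = 2
G(15) = mex{2,2,1} = 0
G(16) = mex{0,3,2} = 1
G(17) = mex{1,2,3} = 0
G(18) = mex{0,3,2} = 1
G(19) = mex{1,2,3} = 0
G(20) = mex{0,3,2} = 1
G(21) = mex{1,2,3} = 0
G(22) = mex{0,0,2} = 1
G(23) = mex{1,1,0} = 2
G(24) = mex{2,0,1} = 3
G(25) = mex{3,1,0} = 2
G(26) = mex{2,0,1} = 3
G(27) = mex{3,1,0} = 2
G(28) = mex{2,0,1} = 3
G(29) = mex{3,1,0} = 2
G(30) = mex{2,2,1} = 0
G(31) = mex{0,3,2} = 1
G(n+15) = G(n) holds for n = 0,…,7 (a full window of length max(S) = 8), so the sequence is purely periodic with period 15.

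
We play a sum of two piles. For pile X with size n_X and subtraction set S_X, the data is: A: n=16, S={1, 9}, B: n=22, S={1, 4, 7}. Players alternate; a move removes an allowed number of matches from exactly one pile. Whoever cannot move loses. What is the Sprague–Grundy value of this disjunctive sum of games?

1

Pile A, S = {1, 9}:
n :  0  1  2  3  4  5  6  7  8  9 10 11 12 13 14 15 16
G :  0  1  0  1  0  1  0  1  0  1  0  1  0  1  0  1  0
G_A(16) = 0.
Pile B, S = {1, 4, 7}:
n :  0  1  2  3  4  5  6  7  8  9 10 11 12 13 14 15 16 17 18 19 20 21 22
G :  0  1  0  1  2  0  1  2  0  1  0  1  2  0  1  2  0  1  0  1  2  0  1
G_B(22) = 1.
Combined Grundy value = 0 ⊕ 1 = 1.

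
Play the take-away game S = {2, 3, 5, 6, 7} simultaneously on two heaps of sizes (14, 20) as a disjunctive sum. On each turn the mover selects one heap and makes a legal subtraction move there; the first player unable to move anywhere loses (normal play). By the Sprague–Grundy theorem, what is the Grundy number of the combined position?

3

All heaps use S = {2, 3, 5, 6, 7}:
n :  0  1  2  3  4  5  6  7  8  9 10 11 12 13 14 15 16 17 18 19 20
G :  0  0  1  1  2  2  3  3  4  0  0  1  1  2  2  3  3  4  0  0  1
Heap A: G(14) = 2.
Heap B: G(20) = 1.
Combined Grundy value = 2 ⊕ 1 = 3.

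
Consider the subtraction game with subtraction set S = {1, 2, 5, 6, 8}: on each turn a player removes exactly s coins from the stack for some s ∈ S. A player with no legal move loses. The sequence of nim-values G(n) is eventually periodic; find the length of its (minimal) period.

n :  0  1  2  3  4  5  6  7  8  9 10 11 12 13 14 15 16
G :  0  1  2  0  1  2  3  0  1  2  0  1  2  3  0  1  2
G(n+7) = G(n) holds for n = 0,…,7 (a full window of length max(S) = 8), so the sequence is purely periodic with period 7.

7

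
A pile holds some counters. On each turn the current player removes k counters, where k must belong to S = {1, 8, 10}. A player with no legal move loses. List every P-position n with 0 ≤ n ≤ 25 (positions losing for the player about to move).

n :  0  1  2  3  4  5  6  7  8  9 10 11 12 13 14 15 16 17 18 19 20 21 22 23 24 25
G :  0  1  0  1  0  1  0  1  2  0  1  0  1  0  1  0  1  2  0  1  0  1  0  1  0  1
P-positions are exactly the n with G(n) = 0.

0, 2, 4, 6, 9, 11, 13, 15, 18, 20, 22, 24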